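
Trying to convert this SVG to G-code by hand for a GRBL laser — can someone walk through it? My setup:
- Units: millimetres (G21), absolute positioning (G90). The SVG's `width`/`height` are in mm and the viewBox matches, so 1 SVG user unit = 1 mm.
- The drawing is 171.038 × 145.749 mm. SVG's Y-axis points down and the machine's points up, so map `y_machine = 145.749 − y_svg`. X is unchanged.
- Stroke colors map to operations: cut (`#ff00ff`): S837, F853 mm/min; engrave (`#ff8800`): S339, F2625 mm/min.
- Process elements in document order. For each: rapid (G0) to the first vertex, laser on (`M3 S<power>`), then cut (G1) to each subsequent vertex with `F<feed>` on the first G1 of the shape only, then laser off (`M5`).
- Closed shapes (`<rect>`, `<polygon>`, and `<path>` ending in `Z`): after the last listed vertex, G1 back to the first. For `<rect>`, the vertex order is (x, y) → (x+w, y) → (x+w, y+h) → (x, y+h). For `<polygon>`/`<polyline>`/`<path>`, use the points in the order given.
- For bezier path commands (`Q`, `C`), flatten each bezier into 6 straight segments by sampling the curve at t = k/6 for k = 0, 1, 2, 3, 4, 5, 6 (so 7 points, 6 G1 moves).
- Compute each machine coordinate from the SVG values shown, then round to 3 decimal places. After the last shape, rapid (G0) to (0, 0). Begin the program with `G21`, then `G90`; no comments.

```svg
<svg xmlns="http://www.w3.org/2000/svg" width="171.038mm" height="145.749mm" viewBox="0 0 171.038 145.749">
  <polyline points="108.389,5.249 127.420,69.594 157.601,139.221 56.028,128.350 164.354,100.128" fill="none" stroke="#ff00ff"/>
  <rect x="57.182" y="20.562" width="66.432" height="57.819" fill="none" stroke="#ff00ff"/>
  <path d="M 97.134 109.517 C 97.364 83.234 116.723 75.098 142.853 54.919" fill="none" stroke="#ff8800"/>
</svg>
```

G21
G90
G0 X108.389 Y140.500
M3 S837
G1 X127.420 Y76.155 F853
G1 X157.601 Y6.528
G1 X56.028 Y17.399
G1 X164.354 Y45.621
M5
G0 X57.182 Y125.187
M3 S837
G1 X123.614 Y125.187 F853
G1 X123.614 Y67.368
G1 X57.182 Y67.368
G1 X57.182 Y125.187
M5
G0 X97.134 Y36.232
M3 S339
G1 X98.786 Y48.001 F2625
G1 X103.283 Y57.584
G1 X110.281 Y65.820
G1 X119.438 Y73.547
G1 X130.409 Y81.604
G1 X142.853 Y90.830
M5
G0 X0.000 Y0.000

Since the viewBox matches the mm dimensions, user units are millimetres directly. The only transform is the Y-flip y_m = 145.749 − y_svg.

Shape 1 is a open polyline drawn with `<polyline>`. Its stroke #ff00ff means cut at S837, F853. After flipping Y the toolpath is (108.389,140.500) → (127.420,76.155) → (157.601,6.528) → (56.028,17.399) → (164.354,45.621).

Shape 2 is a rectangle drawn with `<rect>`. Its stroke #ff00ff means cut at S837, F853. After flipping Y the toolpath is (57.182,125.187) → (123.614,125.187) → (123.614,67.368) → (57.182,67.368) → (57.182,125.187), returning to the start.

Shape 3 is a cubic bezier drawn with `<path>`. Its stroke #ff8800 means engrave at S339, F2625. After flipping Y the toolpath is (97.134,36.232) → (98.786,48.001) → (103.283,57.584) → (110.281,65.820) → (119.438,73.547) → (130.409,81.604) → (142.853,90.830).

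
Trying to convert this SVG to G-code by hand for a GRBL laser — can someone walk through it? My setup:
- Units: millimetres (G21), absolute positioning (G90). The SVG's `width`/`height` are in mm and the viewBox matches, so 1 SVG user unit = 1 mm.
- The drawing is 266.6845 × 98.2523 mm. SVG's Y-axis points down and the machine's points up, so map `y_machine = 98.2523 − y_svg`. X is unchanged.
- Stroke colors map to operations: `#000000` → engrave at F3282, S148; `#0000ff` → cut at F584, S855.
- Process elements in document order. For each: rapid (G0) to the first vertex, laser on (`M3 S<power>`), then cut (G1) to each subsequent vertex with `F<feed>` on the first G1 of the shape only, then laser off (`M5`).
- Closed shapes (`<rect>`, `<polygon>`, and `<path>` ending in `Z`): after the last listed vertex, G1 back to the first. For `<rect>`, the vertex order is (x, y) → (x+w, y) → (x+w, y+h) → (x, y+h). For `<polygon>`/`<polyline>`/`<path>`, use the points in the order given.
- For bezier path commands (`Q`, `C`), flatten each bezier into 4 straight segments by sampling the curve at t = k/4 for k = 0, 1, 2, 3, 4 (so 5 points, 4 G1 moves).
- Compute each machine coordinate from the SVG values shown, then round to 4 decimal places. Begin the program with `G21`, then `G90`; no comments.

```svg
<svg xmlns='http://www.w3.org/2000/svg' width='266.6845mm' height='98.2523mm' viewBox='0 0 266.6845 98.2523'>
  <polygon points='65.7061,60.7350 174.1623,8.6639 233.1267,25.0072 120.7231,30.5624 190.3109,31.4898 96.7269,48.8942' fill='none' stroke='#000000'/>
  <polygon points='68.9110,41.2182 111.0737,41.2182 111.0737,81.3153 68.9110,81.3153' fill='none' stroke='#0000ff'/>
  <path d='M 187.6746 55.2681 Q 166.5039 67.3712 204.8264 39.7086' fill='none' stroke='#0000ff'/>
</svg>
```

1 u = 1 mm; y_m = 98.2523 − y.

[1] `<polygon>` closed polygon, #000000→engrave S148 F3282: (65.7061,37.5173) → (174.1623,89.5884) → (233.1267,73.2451) → (120.7231,67.6899) → (190.3109,66.7625) → (96.7269,49.3581) → (65.7061,37.5173) (closed)

[2] `<polygon>` rectangle, #0000ff→cut S855 F584: (68.9110,57.0341) → (111.0737,57.0341) → (111.0737,16.9370) → (68.9110,16.9370) → (68.9110,57.0341) (closed)

[3] `<path>` quadratic bezier, #0000ff→cut S855 F584: (187.6746,42.9842) → (180.8076,39.4180) → (181.3772,40.8225) → (189.3835,47.1978) → (204.8264,58.5437)

G21
G90
G0 X65.7061 Y37.5173
M3 S148
G1 X174.1623 Y89.5884 F3282
G1 X233.1267 Y73.2451
G1 X120.7231 Y67.6899
G1 X190.3109 Y66.7625
G1 X96.7269 Y49.3581
G1 X65.7061 Y37.5173
M5
G0 X68.9110 Y57.0341
M3 S855
G1 X111.0737 Y57.0341 F584
G1 X111.0737 Y16.9370
G1 X68.9110 Y16.9370
G1 X68.9110 Y57.0341
M5
G0 X187.6746 Y42.9842
M3 S855
G1 X180.8076 Y39.4180 F584
G1 X181.3772 Y40.8225
G1 X189.3835 Y47.1978
G1 X204.8264 Y58.5437
M5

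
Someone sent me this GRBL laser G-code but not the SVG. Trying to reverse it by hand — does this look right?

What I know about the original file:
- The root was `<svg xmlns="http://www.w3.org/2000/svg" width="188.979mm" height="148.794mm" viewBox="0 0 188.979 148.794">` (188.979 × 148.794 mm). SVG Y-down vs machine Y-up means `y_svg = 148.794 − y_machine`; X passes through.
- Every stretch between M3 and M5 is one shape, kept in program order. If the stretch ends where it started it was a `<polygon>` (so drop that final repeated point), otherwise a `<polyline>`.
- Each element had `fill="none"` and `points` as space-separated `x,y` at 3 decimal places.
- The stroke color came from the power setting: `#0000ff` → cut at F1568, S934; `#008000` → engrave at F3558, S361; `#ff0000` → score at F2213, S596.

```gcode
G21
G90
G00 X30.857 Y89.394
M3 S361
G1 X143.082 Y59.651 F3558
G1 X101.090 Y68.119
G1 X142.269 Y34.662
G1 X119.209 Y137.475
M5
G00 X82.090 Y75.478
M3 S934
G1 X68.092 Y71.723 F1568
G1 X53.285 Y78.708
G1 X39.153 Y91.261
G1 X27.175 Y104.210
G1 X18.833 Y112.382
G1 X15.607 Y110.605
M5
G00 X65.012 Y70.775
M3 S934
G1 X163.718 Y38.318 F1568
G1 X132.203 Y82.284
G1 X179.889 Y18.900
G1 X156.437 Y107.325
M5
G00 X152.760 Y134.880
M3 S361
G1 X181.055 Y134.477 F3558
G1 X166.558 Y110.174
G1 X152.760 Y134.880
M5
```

<svg xmlns="http://www.w3.org/2000/svg" width="188.979mm" height="148.794mm" viewBox="0 0 188.979 148.794">
  <polyline points="30.857,59.400 143.082,89.143 101.090,80.675 142.269,114.132 119.209,11.319" fill="none" stroke="#008000"/>
  <polyline points="82.090,73.316 68.092,77.071 53.285,70.086 39.153,57.533 27.175,44.584 18.833,36.412 15.607,38.189" fill="none" stroke="#0000ff"/>
  <polyline points="65.012,78.019 163.718,110.476 132.203,66.510 179.889,129.894 156.437,41.469" fill="none" stroke="#0000ff"/>
  <polygon points="152.760,13.914 181.055,14.317 166.558,38.620" fill="none" stroke="#008000"/>
</svg>

Each laser-on run becomes one SVG element. Flip Y back into SVG space with y_svg = 148.794 − y_machine.

Run 1: power S361 maps to stroke `#008000` (engrave). The run is open, so emit a `<polyline>` with points (Y-flipped): 30.857,59.400 143.082,89.143 101.090,80.675 142.269,114.132 119.209,11.319.

Run 2: S934 ⇒ cut layer `#0000ff`. The run is open, so emit a `<polyline>` with points (Y-flipped): 82.090,73.316 68.092,77.071 53.285,70.086 39.153,57.533 27.175,44.584 18.833,36.412 15.607,38.189.

Run 3: power S934 maps to stroke `#0000ff` (cut). The run is open, so emit a `<polyline>` with points (Y-flipped): 65.012,78.019 163.718,110.476 132.203,66.510 179.889,129.894 156.437,41.469.

Run 4: S361 ⇒ engrave layer `#008000`. The run returns to its start, so emit a `<polygon>` with points (Y-flipped): 152.760,13.914 181.055,14.317 166.558,38.620.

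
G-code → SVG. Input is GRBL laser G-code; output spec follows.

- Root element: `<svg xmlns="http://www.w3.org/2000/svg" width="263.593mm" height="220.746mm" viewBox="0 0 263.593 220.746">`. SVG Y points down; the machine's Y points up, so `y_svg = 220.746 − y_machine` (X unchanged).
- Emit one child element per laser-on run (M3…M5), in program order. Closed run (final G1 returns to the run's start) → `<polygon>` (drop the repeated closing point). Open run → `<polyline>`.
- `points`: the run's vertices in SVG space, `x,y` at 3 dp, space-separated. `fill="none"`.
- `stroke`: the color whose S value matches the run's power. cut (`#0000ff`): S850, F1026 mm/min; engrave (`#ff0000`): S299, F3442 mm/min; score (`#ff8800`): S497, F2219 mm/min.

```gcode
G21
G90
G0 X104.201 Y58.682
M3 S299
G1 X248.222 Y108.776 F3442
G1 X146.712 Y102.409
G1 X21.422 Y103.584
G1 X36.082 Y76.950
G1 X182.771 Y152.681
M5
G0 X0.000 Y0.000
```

Each laser-on run becomes one SVG element. Flip Y back into SVG space with y_svg = 220.746 − y_machine. Every run uses S299, so all elements get stroke `#ff0000` (engrave).

Run 1: The run is open, so emit a `<polyline>` with points (Y-flipped): 104.201,162.064 248.222,111.970 146.712,118.337 21.422,117.162 36.082,143.796 182.771,68.065.

<svg xmlns="http://www.w3.org/2000/svg" width="263.593mm" height="220.746mm" viewBox="0 0 263.593 220.746">
  <polyline points="104.201,162.064 248.222,111.970 146.712,118.337 21.422,117.162 36.082,143.796 182.771,68.065" fill="none" stroke="#ff0000"/>
</svg>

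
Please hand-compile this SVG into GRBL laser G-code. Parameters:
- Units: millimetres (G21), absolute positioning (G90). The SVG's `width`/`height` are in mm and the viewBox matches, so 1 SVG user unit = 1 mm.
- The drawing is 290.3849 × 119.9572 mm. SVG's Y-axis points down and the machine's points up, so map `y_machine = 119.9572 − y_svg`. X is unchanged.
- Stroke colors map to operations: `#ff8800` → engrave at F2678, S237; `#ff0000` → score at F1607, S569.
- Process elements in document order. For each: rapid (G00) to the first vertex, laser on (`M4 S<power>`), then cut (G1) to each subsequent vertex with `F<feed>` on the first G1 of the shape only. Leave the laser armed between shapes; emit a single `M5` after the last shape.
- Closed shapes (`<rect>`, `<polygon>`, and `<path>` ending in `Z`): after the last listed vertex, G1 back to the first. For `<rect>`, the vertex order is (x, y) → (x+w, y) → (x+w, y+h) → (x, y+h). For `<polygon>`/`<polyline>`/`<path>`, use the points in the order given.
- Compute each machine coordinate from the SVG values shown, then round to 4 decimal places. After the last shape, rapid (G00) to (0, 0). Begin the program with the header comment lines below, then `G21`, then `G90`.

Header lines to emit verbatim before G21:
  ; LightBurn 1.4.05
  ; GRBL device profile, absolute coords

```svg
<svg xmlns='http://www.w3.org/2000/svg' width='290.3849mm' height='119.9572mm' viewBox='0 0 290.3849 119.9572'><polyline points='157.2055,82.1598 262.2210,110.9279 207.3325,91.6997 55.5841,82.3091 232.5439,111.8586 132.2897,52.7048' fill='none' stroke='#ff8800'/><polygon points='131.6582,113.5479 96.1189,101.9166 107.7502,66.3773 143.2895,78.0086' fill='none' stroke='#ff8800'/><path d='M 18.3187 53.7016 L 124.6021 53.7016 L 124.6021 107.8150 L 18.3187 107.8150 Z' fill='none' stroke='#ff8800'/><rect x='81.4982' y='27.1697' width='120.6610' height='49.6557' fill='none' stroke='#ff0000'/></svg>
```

viewBox `0 0 290.3849 119.9572` with mm width/height → 1 unit = 1 mm. Flip: y_m = 119.9572 − y_svg.

**Shape 1** — `<polyline>` open polyline, stroke `#ff8800` → engrave (S237, F2678). Machine vertices: (157.2055,37.7974) → (262.2210,9.0293) → (207.3325,28.2575) → (55.5841,37.6481) → (232.5439,8.0986) → (132.2897,67.2524). Open path.

**Shape 2** — `<polygon>` regular polygon, stroke `#ff8800` → engrave (S237, F2678). Machine vertices: (131.6582,6.4093) → (96.1189,18.0406) → (107.7502,53.5799) → (143.2895,41.9486) → (131.6582,6.4093). Closed: final G1 returns to the first vertex.

**Shape 3** — `<path>` rectangle, stroke `#ff8800` → engrave (S237, F2678). Machine vertices: (18.3187,66.2556) → (124.6021,66.2556) → (124.6021,12.1422) → (18.3187,12.1422) → (18.3187,66.2556). Closed: final G1 returns to the first vertex.

**Shape 4** — `<rect>` rectangle, stroke `#ff0000` → score (S569, F1607). Machine vertices: (81.4982,92.7875) → (202.1592,92.7875) → (202.1592,43.1318) → (81.4982,43.1318) → (81.4982,92.7875). Closed: final G1 returns to the first vertex.

; LightBurn 1.4.05
; GRBL device profile, absolute coords
G21
G90
G00 X157.2055 Y37.7974
M4 S237
G1 X262.2210 Y9.0293 F2678
G1 X207.3325 Y28.2575
G1 X55.5841 Y37.6481
G1 X232.5439 Y8.0986
G1 X132.2897 Y67.2524
G00 X131.6582 Y6.4093
M4 S237
G1 X96.1189 Y18.0406 F2678
G1 X107.7502 Y53.5799
G1 X143.2895 Y41.9486
G1 X131.6582 Y6.4093
G00 X18.3187 Y66.2556
M4 S237
G1 X124.6021 Y66.2556 F2678
G1 X124.6021 Y12.1422
G1 X18.3187 Y12.1422
G1 X18.3187 Y66.2556
G00 X81.4982 Y92.7875
M4 S569
G1 X202.1592 Y92.7875 F1607
G1 X202.1592 Y43.1318
G1 X81.4982 Y43.1318
G1 X81.4982 Y92.7875
M5
G00 X0.0000 Y0.0000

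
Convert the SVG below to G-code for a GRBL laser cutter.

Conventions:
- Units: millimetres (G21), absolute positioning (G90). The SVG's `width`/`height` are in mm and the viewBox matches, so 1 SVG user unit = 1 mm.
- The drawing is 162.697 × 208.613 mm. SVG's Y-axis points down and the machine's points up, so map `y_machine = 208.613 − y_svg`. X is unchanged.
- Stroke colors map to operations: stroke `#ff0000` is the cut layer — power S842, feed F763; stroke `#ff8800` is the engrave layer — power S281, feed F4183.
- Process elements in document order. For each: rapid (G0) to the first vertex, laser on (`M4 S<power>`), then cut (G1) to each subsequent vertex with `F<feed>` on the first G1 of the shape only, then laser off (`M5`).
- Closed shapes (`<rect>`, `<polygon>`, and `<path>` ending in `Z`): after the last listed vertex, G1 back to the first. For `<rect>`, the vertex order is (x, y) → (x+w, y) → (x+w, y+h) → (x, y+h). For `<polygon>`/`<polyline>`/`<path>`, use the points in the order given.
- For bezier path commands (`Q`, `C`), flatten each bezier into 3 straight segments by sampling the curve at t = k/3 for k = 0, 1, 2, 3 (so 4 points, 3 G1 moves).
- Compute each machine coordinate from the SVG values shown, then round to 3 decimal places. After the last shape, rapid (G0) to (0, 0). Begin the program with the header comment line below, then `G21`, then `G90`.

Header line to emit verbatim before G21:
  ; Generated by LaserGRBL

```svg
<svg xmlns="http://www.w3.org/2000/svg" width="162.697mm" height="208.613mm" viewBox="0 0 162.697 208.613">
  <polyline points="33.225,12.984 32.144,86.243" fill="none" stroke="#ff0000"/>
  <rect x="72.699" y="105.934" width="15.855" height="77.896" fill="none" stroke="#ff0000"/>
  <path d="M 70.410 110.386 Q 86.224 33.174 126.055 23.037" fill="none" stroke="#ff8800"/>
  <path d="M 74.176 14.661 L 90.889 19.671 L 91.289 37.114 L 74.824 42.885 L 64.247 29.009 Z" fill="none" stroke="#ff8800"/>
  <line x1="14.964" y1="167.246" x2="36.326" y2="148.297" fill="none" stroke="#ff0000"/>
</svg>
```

viewBox `0 0 162.697 208.613` with mm width/height → 1 unit = 1 mm. Flip: y_m = 208.613 − y_svg.

**Shape 1** — `<polyline>` line segment, stroke `#ff0000` → cut (S842, F763). Machine vertices: (33.225,195.629) → (32.144,122.370). Open path.

**Shape 2** — `<rect>` rectangle, stroke `#ff0000` → cut (S842, F763). Machine vertices: (72.699,102.679) → (88.554,102.679) → (88.554,24.783) → (72.699,24.783) → (72.699,102.679). Closed: final G1 returns to the first vertex.

**Shape 3** — `<path>` quadratic bezier, stroke `#ff8800` → engrave (S281, F4183). Control points (SVG): P0=(70.410,110.386), P1=(86.224,33.174), P2=(126.055,23.037); sampled at t=k/3. Machine vertices: (70.410,98.227) → (83.621,142.249) → (102.170,171.365) → (126.055,185.576). Open path.

**Shape 4** — `<path>` regular polygon, stroke `#ff8800` → engrave (S281, F4183). Machine vertices: (74.176,193.952) → (90.889,188.942) → (91.289,171.499) → (74.824,165.728) → (64.247,179.604) → (74.176,193.952). Closed: final G1 returns to the first vertex.

**Shape 5** — `<line>` line segment, stroke `#ff0000` → cut (S842, F763). Machine vertices: (14.964,41.367) → (36.326,60.316). Open path.

; Generated by LaserGRBL
G21
G90
G0 X33.225 Y195.629
M4 S842
G1 X32.144 Y122.370 F763
M5
G0 X72.699 Y102.679
M4 S842
G1 X88.554 Y102.679 F763
G1 X88.554 Y24.783
G1 X72.699 Y24.783
G1 X72.699 Y102.679
M5
G0 X70.410 Y98.227
M4 S281
G1 X83.621 Y142.249 F4183
G1 X102.170 Y171.365
G1 X126.055 Y185.576
M5
G0 X74.176 Y193.952
M4 S281
G1 X90.889 Y188.942 F4183
G1 X91.289 Y171.499
G1 X74.824 Y165.728
G1 X64.247 Y179.604
G1 X74.176 Y193.952
M5
G0 X14.964 Y41.367
M4 S842
G1 X36.326 Y60.316 F763
M5
G0 X0.000 Y0.000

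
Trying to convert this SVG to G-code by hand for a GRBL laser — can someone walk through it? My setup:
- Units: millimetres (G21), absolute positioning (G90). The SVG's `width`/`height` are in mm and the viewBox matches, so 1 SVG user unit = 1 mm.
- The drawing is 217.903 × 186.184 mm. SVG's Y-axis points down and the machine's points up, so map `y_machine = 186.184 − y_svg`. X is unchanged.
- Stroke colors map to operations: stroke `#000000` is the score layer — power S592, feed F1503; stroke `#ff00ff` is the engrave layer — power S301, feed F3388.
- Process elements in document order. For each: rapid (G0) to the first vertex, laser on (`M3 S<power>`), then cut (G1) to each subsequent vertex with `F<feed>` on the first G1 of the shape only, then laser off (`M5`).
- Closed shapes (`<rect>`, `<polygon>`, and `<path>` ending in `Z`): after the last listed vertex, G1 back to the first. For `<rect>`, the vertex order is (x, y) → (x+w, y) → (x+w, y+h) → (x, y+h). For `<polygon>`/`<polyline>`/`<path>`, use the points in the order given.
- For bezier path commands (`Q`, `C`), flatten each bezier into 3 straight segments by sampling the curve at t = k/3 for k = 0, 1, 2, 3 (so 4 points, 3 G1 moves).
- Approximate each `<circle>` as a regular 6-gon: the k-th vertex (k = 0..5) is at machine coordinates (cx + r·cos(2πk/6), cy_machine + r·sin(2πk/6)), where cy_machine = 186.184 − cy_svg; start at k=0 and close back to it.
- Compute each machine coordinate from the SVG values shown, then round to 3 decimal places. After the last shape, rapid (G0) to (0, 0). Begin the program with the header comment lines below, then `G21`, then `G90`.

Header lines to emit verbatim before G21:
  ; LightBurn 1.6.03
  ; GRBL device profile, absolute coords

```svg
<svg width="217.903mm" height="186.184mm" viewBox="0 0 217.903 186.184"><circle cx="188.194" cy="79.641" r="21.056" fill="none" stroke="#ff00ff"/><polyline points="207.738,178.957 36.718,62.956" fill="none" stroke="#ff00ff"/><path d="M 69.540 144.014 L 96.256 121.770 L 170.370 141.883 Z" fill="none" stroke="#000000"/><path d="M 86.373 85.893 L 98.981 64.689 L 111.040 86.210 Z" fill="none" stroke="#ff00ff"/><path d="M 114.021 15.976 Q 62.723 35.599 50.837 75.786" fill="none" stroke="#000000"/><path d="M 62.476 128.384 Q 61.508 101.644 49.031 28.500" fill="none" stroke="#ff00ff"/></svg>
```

Since the viewBox matches the mm dimensions, user units are millimetres directly. The only transform is the Y-flip y_m = 186.184 − y_svg.

Shape 1 is a circle drawn with `<circle>`. Its stroke #ff00ff means engrave at S301, F3388. After flipping Y the toolpath is (209.250,106.543) → (198.722,124.778) → (177.666,124.778) → (167.138,106.543) → (177.666,88.308) → (198.722,88.308) → (209.250,106.543), returning to the start.

Shape 2 is a line segment drawn with `<polyline>`. Its stroke #ff00ff means engrave at S301, F3388. After flipping Y the toolpath is (207.738,7.227) → (36.718,123.228).

Shape 3 is a closed polygon drawn with `<path>`. Its stroke #000000 means score at S592, F1503. After flipping Y the toolpath is (69.540,42.170) → (96.256,64.414) → (170.370,44.301) → (69.540,42.170), returning to the start.

Shape 4 is a regular polygon drawn with `<path>`. Its stroke #ff00ff means engrave at S301, F3388. After flipping Y the toolpath is (86.373,100.291) → (98.981,121.495) → (111.040,99.974) → (86.373,100.291), returning to the start.

Shape 5 is a quadratic bezier drawn with `<path>`. Its stroke #000000 means score at S592, F1503. After flipping Y the toolpath is (114.021,170.208) → (84.201,154.841) → (63.140,134.904) → (50.837,110.398).

Shape 6 is a quadratic bezier drawn with `<path>`. Its stroke #ff00ff means engrave at S301, F3388. After flipping Y the toolpath is (62.476,57.800) → (60.552,80.783) → (56.070,114.077) → (49.031,157.684).

; LightBurn 1.6.03
; GRBL device profile, absolute coords
G21
G90
G0 X209.250 Y106.543
M3 S301
G1 X198.722 Y124.778 F3388
G1 X177.666 Y124.778
G1 X167.138 Y106.543
G1 X177.666 Y88.308
G1 X198.722 Y88.308
G1 X209.250 Y106.543
M5
G0 X207.738 Y7.227
M3 S301
G1 X36.718 Y123.228 F3388
M5
G0 X69.540 Y42.170
M3 S592
G1 X96.256 Y64.414 F1503
G1 X170.370 Y44.301
G1 X69.540 Y42.170
M5
G0 X86.373 Y100.291
M3 S301
G1 X98.981 Y121.495 F3388
G1 X111.040 Y99.974
G1 X86.373 Y100.291
M5
G0 X114.021 Y170.208
M3 S592
G1 X84.201 Y154.841 F1503
G1 X63.140 Y134.904
G1 X50.837 Y110.398
M5
G0 X62.476 Y57.800
M3 S301
G1 X60.552 Y80.783 F3388
G1 X56.070 Y114.077
G1 X49.031 Y157.684
M5
G0 X0.000 Y0.000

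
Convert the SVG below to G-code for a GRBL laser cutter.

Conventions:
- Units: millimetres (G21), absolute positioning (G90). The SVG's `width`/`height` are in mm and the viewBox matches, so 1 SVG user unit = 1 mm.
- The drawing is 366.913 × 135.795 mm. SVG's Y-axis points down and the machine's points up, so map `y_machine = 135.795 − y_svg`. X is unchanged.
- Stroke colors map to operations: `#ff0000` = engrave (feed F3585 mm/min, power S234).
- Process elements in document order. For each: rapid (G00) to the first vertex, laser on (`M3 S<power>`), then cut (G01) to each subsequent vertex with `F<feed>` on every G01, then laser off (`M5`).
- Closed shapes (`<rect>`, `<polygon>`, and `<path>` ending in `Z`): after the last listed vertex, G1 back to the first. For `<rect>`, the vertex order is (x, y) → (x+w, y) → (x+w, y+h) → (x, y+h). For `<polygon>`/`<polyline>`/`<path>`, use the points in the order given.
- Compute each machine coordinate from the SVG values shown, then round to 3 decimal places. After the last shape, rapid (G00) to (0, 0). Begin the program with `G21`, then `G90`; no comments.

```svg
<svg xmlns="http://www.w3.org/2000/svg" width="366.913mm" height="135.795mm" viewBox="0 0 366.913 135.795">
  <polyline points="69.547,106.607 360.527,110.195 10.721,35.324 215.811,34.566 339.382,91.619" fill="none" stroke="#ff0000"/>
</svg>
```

1 u = 1 mm; y_m = 135.795 − y.

[1] `<polyline>` open polyline, #ff0000→engrave S234 F3585: (69.547,29.188) → (360.527,25.600) → (10.721,100.471) → (215.811,101.229) → (339.382,44.176)

G21
G90
G00 X69.547 Y29.188
M3 S234
G01 X360.527 Y25.600 F3585
G01 X10.721 Y100.471 F3585
G01 X215.811 Y101.229 F3585
G01 X339.382 Y44.176 F3585
M5
G00 X0.000 Y0.000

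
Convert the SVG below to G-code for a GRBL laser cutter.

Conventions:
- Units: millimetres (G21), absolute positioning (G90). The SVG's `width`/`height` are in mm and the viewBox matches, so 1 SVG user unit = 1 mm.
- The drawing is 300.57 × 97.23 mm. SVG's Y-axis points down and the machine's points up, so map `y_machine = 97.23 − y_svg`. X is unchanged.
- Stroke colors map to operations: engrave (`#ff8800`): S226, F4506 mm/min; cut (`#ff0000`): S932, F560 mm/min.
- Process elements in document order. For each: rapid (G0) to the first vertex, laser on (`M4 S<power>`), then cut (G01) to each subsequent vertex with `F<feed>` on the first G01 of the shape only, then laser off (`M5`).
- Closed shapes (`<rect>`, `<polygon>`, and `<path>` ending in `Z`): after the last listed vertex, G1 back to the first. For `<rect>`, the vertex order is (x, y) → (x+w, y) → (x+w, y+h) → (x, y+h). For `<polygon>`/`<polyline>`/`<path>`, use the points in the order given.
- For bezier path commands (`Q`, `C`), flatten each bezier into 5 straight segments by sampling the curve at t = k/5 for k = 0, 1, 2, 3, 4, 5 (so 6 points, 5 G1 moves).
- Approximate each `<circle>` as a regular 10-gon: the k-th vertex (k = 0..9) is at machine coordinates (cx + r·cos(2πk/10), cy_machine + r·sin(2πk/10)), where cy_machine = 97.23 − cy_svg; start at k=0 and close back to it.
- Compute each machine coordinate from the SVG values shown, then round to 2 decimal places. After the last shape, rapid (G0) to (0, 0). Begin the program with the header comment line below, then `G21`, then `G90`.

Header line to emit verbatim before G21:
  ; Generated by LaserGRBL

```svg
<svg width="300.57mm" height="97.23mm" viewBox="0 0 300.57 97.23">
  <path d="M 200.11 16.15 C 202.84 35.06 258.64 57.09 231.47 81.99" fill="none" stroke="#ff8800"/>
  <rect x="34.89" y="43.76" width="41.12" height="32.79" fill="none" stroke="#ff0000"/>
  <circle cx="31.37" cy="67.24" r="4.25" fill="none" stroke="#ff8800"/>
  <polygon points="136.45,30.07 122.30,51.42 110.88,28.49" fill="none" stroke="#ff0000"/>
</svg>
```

1 u = 1 mm; y_m = 97.23 − y.

[1] `<path>` cubic bezier, #ff8800→engrave S226 F4506: (200.11,81.08) → (207.03,69.36) → (220.15,56.91) → (232.95,43.73) → (238.90,29.83) → (231.47,15.24)

[2] `<rect>` rectangle, #ff0000→cut S932 F560: (34.89,53.47) → (76.01,53.47) → (76.01,20.68) → (34.89,20.68) → (34.89,53.47) (closed)

[3] `<circle>` circle, #ff8800→engrave S226 F4506: (35.62,29.99) → (34.81,32.49) → (32.68,34.03) → (30.06,34.03) → (27.93,32.49) → (27.12,29.99) → (27.93,27.49) → (30.06,25.95) → (32.68,25.95) → (34.81,27.49) → (35.62,29.99) (closed)

[4] `<polygon>` regular polygon, #ff0000→cut S932 F560: (136.45,67.16) → (122.30,45.81) → (110.88,68.74) → (136.45,67.16) (closed)

; Generated by LaserGRBL
G21
G90
G0 X200.11 Y81.08
M4 S226
G01 X207.03 Y69.36 F4506
G01 X220.15 Y56.91
G01 X232.95 Y43.73
G01 X238.90 Y29.83
G01 X231.47 Y15.24
M5
G0 X34.89 Y53.47
M4 S932
G01 X76.01 Y53.47 F560
G01 X76.01 Y20.68
G01 X34.89 Y20.68
G01 X34.89 Y53.47
M5
G0 X35.62 Y29.99
M4 S226
G01 X34.81 Y32.49 F4506
G01 X32.68 Y34.03
G01 X30.06 Y34.03
G01 X27.93 Y32.49
G01 X27.12 Y29.99
G01 X27.93 Y27.49
G01 X30.06 Y25.95
G01 X32.68 Y25.95
G01 X34.81 Y27.49
G01 X35.62 Y29.99
M5
G0 X136.45 Y67.16
M4 S932
G01 X122.30 Y45.81 F560
G01 X110.88 Y68.74
G01 X136.45 Y67.16
M5
G0 X0.00 Y0.00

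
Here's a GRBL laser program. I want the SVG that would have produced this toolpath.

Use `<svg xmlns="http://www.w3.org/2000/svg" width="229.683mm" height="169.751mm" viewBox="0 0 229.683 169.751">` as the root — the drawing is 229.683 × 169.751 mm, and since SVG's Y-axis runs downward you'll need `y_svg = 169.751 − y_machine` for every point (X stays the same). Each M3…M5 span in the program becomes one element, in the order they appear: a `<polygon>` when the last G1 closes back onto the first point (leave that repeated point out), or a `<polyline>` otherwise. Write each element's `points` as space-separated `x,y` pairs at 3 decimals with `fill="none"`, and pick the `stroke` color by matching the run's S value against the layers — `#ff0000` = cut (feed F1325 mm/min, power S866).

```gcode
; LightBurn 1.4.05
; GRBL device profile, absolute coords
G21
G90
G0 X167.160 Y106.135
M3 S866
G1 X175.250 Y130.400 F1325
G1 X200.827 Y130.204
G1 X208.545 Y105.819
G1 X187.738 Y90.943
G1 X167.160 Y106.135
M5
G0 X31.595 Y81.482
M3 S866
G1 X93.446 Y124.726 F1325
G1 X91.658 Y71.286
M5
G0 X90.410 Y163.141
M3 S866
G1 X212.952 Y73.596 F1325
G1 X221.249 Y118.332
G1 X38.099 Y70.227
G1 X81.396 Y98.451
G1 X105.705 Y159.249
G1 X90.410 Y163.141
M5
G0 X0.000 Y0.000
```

<svg xmlns="http://www.w3.org/2000/svg" width="229.683mm" height="169.751mm" viewBox="0 0 229.683 169.751">
  <polygon points="167.160,63.616 175.250,39.351 200.827,39.547 208.545,63.932 187.738,78.808" fill="none" stroke="#ff0000"/>
  <polyline points="31.595,88.269 93.446,45.025 91.658,98.465" fill="none" stroke="#ff0000"/>
  <polygon points="90.410,6.610 212.952,96.155 221.249,51.419 38.099,99.524 81.396,71.300 105.705,10.502" fill="none" stroke="#ff0000"/>
</svg>

Each laser-on run becomes one SVG element. Flip Y back into SVG space with y_svg = 169.751 − y_machine. Every run uses S866, so all elements get stroke `#ff0000` (cut).

Run 1: The run returns to its start, so emit a `<polygon>` with points (Y-flipped): 167.160,63.616 175.250,39.351 200.827,39.547 208.545,63.932 187.738,78.808.

Run 2: The run is open, so emit a `<polyline>` with points (Y-flipped): 31.595,88.269 93.446,45.025 91.658,98.465.

Run 3: The run returns to its start, so emit a `<polygon>` with points (Y-flipped): 90.410,6.610 212.952,96.155 221.249,51.419 38.099,99.524 81.396,71.300 105.705,10.502.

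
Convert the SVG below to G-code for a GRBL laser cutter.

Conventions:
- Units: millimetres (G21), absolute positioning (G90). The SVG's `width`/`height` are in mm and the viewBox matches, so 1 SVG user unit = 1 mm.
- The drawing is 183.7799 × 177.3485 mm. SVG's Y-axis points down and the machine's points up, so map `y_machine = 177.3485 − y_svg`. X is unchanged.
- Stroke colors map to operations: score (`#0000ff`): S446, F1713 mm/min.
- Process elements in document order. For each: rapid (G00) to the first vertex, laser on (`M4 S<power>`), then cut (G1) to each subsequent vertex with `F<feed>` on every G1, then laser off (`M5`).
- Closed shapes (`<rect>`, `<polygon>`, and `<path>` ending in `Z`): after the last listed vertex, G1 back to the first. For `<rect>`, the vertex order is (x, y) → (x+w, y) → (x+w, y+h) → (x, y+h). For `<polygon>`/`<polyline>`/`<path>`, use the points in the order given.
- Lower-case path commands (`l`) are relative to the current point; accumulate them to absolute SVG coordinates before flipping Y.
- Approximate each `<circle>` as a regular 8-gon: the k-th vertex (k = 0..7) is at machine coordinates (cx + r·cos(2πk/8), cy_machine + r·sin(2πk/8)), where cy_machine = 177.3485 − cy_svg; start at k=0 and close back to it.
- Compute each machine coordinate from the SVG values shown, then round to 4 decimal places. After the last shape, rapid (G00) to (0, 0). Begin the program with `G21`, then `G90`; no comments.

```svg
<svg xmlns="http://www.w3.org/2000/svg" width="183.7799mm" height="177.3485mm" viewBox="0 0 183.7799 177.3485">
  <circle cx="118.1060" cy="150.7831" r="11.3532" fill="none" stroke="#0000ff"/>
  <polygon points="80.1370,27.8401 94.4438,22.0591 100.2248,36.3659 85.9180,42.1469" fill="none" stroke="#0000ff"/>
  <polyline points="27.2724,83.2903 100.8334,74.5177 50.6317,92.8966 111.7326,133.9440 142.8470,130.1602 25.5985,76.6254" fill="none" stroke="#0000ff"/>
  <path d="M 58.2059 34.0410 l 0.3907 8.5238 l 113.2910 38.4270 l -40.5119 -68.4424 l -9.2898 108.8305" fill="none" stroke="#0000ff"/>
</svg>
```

viewBox `0 0 183.7799 177.3485` with mm width/height → 1 unit = 1 mm. Flip: y_m = 177.3485 − y_svg.

**Shape 1** — `<circle>` circle, stroke `#0000ff` → score (S446, F1713). Machine vertices: (129.4592,26.5654) → (126.1339,34.5933) → (118.1060,37.9186) → (110.0781,34.5933) → (106.7528,26.5654) → (110.0781,18.5375) → (118.1060,15.2122) → (126.1339,18.5375) → (129.4592,26.5654). Closed: final G1 returns to the first vertex.

**Shape 2** — `<polygon>` regular polygon, stroke `#0000ff` → score (S446, F1713). Machine vertices: (80.1370,149.5084) → (94.4438,155.2894) → (100.2248,140.9826) → (85.9180,135.2016) → (80.1370,149.5084). Closed: final G1 returns to the first vertex.

**Shape 3** — `<polyline>` open polyline, stroke `#0000ff` → score (S446, F1713). Machine vertices: (27.2724,94.0582) → (100.8334,102.8308) → (50.6317,84.4519) → (111.7326,43.4045) → (142.8470,47.1883) → (25.5985,100.7231). Open path.

**Shape 4** — `<path>` open polyline, stroke `#0000ff` → score (S446, F1713). Machine vertices: (58.2059,143.3075) → (58.5966,134.7837) → (171.8876,96.3567) → (131.3757,164.7991) → (122.0859,55.9686). Open path.

G21
G90
G00 X129.4592 Y26.5654
M4 S446
G1 X126.1339 Y34.5933 F1713
G1 X118.1060 Y37.9186 F1713
G1 X110.0781 Y34.5933 F1713
G1 X106.7528 Y26.5654 F1713
G1 X110.0781 Y18.5375 F1713
G1 X118.1060 Y15.2122 F1713
G1 X126.1339 Y18.5375 F1713
G1 X129.4592 Y26.5654 F1713
M5
G00 X80.1370 Y149.5084
M4 S446
G1 X94.4438 Y155.2894 F1713
G1 X100.2248 Y140.9826 F1713
G1 X85.9180 Y135.2016 F1713
G1 X80.1370 Y149.5084 F1713
M5
G00 X27.2724 Y94.0582
M4 S446
G1 X100.8334 Y102.8308 F1713
G1 X50.6317 Y84.4519 F1713
G1 X111.7326 Y43.4045 F1713
G1 X142.8470 Y47.1883 F1713
G1 X25.5985 Y100.7231 F1713
M5
G00 X58.2059 Y143.3075
M4 S446
G1 X58.5966 Y134.7837 F1713
G1 X171.8876 Y96.3567 F1713
G1 X131.3757 Y164.7991 F1713
G1 X122.0859 Y55.9686 F1713
M5
G00 X0.0000 Y0.0000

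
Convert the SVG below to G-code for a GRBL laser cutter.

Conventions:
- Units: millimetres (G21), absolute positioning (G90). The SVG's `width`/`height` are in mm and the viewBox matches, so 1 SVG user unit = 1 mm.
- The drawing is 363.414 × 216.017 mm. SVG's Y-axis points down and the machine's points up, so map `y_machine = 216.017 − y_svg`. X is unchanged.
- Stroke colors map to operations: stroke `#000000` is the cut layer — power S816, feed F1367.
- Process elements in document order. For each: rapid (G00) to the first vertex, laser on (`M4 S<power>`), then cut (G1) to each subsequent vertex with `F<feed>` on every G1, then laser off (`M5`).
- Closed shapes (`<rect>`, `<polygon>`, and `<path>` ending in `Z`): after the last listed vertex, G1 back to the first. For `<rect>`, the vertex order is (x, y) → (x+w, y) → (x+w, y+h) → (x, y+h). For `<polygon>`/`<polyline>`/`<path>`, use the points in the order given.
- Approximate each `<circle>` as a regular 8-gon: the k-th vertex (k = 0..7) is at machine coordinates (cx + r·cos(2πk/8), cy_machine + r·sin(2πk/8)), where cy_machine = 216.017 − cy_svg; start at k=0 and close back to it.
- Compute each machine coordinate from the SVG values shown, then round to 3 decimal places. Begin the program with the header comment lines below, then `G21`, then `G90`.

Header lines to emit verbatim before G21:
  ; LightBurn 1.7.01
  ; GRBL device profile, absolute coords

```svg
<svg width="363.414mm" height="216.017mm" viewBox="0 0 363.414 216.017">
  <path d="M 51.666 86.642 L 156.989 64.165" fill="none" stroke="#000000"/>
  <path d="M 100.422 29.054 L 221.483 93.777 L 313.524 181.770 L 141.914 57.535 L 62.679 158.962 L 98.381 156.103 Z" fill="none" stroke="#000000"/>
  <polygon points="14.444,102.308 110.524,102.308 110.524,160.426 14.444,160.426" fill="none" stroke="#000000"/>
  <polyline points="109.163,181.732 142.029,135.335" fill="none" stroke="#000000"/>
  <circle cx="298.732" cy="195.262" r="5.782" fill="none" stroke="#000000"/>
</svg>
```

; LightBurn 1.7.01
; GRBL device profile, absolute coords
G21
G90
G00 X51.666 Y129.375
M4 S816
G1 X156.989 Y151.852 F1367
M5
G00 X100.422 Y186.963
M4 S816
G1 X221.483 Y122.240 F1367
G1 X313.524 Y34.247 F1367
G1 X141.914 Y158.482 F1367
G1 X62.679 Y57.055 F1367
G1 X98.381 Y59.914 F1367
G1 X100.422 Y186.963 F1367
M5
G00 X14.444 Y113.709
M4 S816
G1 X110.524 Y113.709 F1367
G1 X110.524 Y55.591 F1367
G1 X14.444 Y55.591 F1367
G1 X14.444 Y113.709 F1367
M5
G00 X109.163 Y34.285
M4 S816
G1 X142.029 Y80.682 F1367
M5
G00 X304.514 Y20.755
M4 S816
G1 X302.820 Y24.843 F1367
G1 X298.732 Y26.537 F1367
G1 X294.644 Y24.843 F1367
G1 X292.950 Y20.755 F1367
G1 X294.644 Y16.667 F1367
G1 X298.732 Y14.973 F1367
G1 X302.820 Y16.667 F1367
G1 X304.514 Y20.755 F1367
M5

viewBox `0 0 363.414 216.017` with mm width/height → 1 unit = 1 mm. Flip: y_m = 216.017 − y_svg.

**Shape 1** — `<path>` line segment, stroke `#000000` → cut (S816, F1367). Machine vertices: (51.666,129.375) → (156.989,151.852). Open path.

**Shape 2** — `<path>` closed polygon, stroke `#000000` → cut (S816, F1367). Machine vertices: (100.422,186.963) → (221.483,122.240) → (313.524,34.247) → (141.914,158.482) → (62.679,57.055) → (98.381,59.914) → (100.422,186.963). Closed: final G1 returns to the first vertex.

**Shape 3** — `<polygon>` rectangle, stroke `#000000` → cut (S816, F1367). Machine vertices: (14.444,113.709) → (110.524,113.709) → (110.524,55.591) → (14.444,55.591) → (14.444,113.709). Closed: final G1 returns to the first vertex.

**Shape 4** — `<polyline>` line segment, stroke `#000000` → cut (S816, F1367). Machine vertices: (109.163,34.285) → (142.029,80.682). Open path.

**Shape 5** — `<circle>` circle, stroke `#000000` → cut (S816, F1367). Machine vertices: (304.514,20.755) → (302.820,24.843) → (298.732,26.537) → (294.644,24.843) → (292.950,20.755) → (294.644,16.667) → (298.732,14.973) → (302.820,16.667) → (304.514,20.755). Closed: final G1 returns to the first vertex.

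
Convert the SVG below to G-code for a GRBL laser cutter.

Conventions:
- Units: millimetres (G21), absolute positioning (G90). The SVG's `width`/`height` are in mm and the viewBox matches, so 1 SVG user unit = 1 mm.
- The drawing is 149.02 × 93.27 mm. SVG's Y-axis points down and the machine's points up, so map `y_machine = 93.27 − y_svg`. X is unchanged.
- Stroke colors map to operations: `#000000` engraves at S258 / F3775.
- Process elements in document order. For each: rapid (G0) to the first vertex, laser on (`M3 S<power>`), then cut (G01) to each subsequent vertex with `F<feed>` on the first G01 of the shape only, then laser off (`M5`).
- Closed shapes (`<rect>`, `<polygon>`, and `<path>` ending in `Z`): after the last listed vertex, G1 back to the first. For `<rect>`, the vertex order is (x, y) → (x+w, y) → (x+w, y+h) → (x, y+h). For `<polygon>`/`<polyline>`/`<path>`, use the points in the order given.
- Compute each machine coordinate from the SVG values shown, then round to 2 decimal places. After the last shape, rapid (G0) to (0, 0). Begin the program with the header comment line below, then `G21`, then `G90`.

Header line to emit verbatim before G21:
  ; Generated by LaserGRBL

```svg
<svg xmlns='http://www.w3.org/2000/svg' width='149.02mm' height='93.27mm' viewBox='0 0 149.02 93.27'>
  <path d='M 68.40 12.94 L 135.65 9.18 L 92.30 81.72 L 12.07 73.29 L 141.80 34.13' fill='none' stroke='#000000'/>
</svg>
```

Since the viewBox matches the mm dimensions, user units are millimetres directly. The only transform is the Y-flip y_m = 93.27 − y_svg.

Shape 1 is a open polyline drawn with `<path>`. Its stroke #000000 means engrave at S258, F3775. After flipping Y the toolpath is (68.40,80.33) → (135.65,84.09) → (92.30,11.55) → (12.07,19.98) → (141.80,59.14).

; Generated by LaserGRBL
G21
G90
G0 X68.40 Y80.33
M3 S258
G01 X135.65 Y84.09 F3775
G01 X92.30 Y11.55
G01 X12.07 Y19.98
G01 X141.80 Y59.14
M5
G0 X0.00 Y0.00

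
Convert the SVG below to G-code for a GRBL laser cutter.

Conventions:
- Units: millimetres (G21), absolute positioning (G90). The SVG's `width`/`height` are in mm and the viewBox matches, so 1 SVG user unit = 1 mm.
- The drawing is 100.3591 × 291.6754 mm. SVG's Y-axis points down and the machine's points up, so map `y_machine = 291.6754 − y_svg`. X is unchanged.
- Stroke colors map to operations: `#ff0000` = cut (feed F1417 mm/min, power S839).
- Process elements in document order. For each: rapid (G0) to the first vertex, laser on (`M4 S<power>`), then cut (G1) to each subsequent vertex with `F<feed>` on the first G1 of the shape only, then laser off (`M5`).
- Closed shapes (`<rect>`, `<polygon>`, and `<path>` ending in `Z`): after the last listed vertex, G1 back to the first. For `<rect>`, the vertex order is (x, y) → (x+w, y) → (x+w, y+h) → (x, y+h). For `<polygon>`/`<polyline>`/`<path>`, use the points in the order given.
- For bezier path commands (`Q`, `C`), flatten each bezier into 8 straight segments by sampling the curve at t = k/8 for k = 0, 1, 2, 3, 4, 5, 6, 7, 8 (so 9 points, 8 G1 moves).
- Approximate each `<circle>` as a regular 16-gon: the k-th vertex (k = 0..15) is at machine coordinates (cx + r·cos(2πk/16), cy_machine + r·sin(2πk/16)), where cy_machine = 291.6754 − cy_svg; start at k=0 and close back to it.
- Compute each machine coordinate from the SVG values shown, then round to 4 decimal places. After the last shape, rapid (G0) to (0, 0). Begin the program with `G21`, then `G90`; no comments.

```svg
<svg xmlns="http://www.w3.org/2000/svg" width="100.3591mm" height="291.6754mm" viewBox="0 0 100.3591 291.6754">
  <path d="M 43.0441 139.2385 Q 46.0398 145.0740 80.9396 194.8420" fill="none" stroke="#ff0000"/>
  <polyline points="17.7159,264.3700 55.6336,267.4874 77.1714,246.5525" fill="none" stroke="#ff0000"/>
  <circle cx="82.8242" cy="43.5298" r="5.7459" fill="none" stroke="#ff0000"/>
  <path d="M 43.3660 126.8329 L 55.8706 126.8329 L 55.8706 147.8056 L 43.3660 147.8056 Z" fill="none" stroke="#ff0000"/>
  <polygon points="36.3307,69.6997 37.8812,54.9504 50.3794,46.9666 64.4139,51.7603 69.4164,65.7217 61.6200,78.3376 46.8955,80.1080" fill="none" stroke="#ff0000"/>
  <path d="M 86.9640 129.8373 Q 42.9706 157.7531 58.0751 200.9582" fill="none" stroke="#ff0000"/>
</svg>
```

G21
G90
G0 X43.0441 Y152.4369
M4 S839
G1 X44.2915 Y150.2916 F1417
G1 X46.5360 Y146.7734
G1 X49.7774 Y141.8823
G1 X54.0158 Y135.6183
G1 X59.2513 Y127.9814
G1 X65.4837 Y118.9716
G1 X72.7132 Y108.5890
G1 X80.9396 Y96.8334
M5
G0 X17.7159 Y27.3054
M4 S839
G1 X55.6336 Y24.1880 F1417
G1 X77.1714 Y45.1229
M5
G0 X88.5701 Y248.1456
M4 S839
G1 X88.1327 Y250.3445 F1417
G1 X86.8872 Y252.2086
G1 X85.0231 Y253.4541
G1 X82.8242 Y253.8915
G1 X80.6253 Y253.4541
G1 X78.7612 Y252.2086
G1 X77.5157 Y250.3445
G1 X77.0783 Y248.1456
G1 X77.5157 Y245.9467
G1 X78.7612 Y244.0826
G1 X80.6253 Y242.8371
G1 X82.8242 Y242.3997
G1 X85.0231 Y242.8371
G1 X86.8872 Y244.0826
G1 X88.1327 Y245.9467
G1 X88.5701 Y248.1456
M5
G0 X43.3660 Y164.8425
M4 S839
G1 X55.8706 Y164.8425 F1417
G1 X55.8706 Y143.8698
G1 X43.3660 Y143.8698
G1 X43.3660 Y164.8425
M5
G0 X36.3307 Y221.9757
M4 S839
G1 X37.8812 Y236.7250 F1417
G1 X50.3794 Y244.7088
G1 X64.4139 Y239.9151
G1 X69.4164 Y225.9537
G1 X61.6200 Y213.3378
G1 X46.8955 Y211.5674
G1 X36.3307 Y221.9757
M5
G0 X86.9640 Y161.8381
M4 S839
G1 X76.8891 Y154.6203 F1417
G1 X68.6609 Y146.9246
G1 X62.2796 Y138.7512
G1 X57.7451 Y130.1000
G1 X55.0574 Y120.9710
G1 X54.2165 Y111.3642
G1 X55.2224 Y101.2796
G1 X58.0751 Y90.7172
M5
G0 X0.0000 Y0.0000

Since the viewBox matches the mm dimensions, user units are millimetres directly. The only transform is the Y-flip y_m = 291.6754 − y_svg.

Shape 1 is a quadratic bezier drawn with `<path>`. Its stroke #ff0000 means cut at S839, F1417. After flipping Y the toolpath is (43.0441,152.4369) → (44.2915,150.2916) → (46.5360,146.7734) → (49.7774,141.8823) → (54.0158,135.6183) → (59.2513,127.9814) → (65.4837,118.9716) → (72.7132,108.5890) → (80.9396,96.8334).

Shape 2 is a open polyline drawn with `<polyline>`. Its stroke #ff0000 means cut at S839, F1417. After flipping Y the toolpath is (17.7159,27.3054) → (55.6336,24.1880) → (77.1714,45.1229).

Shape 3 is a circle drawn with `<circle>`. Its stroke #ff0000 means cut at S839, F1417. After flipping Y the toolpath is (88.5701,248.1456) → (88.1327,250.3445) → (86.8872,252.2086) → (85.0231,253.4541) → (82.8242,253.8915) → (80.6253,253.4541) → (78.7612,252.2086) → (77.5157,250.3445) → (77.0783,248.1456) → (77.5157,245.9467) → (78.7612,244.0826) → (80.6253,242.8371) → (82.8242,242.3997) → (85.0231,242.8371) → (86.8872,244.0826) → (88.1327,245.9467) → (88.5701,248.1456), returning to the start.

Shape 4 is a rectangle drawn with `<path>`. Its stroke #ff0000 means cut at S839, F1417. After flipping Y the toolpath is (43.3660,164.8425) → (55.8706,164.8425) → (55.8706,143.8698) → (43.3660,143.8698) → (43.3660,164.8425), returning to the start.

Shape 5 is a regular polygon drawn with `<polygon>`. Its stroke #ff0000 means cut at S839, F1417. After flipping Y the toolpath is (36.3307,221.9757) → (37.8812,236.7250) → (50.3794,244.7088) → (64.4139,239.9151) → (69.4164,225.9537) → (61.6200,213.3378) → (46.8955,211.5674) → (36.3307,221.9757), returning to the start.

Shape 6 is a quadratic bezier drawn with `<path>`. Its stroke #ff0000 means cut at S839, F1417. After flipping Y the toolpath is (86.9640,161.8381) → (76.8891,154.6203) → (68.6609,146.9246) → (62.2796,138.7512) → (57.7451,130.1000) → (55.0574,120.9710) → (54.2165,111.3642) → (55.2224,101.2796) → (58.0751,90.7172).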